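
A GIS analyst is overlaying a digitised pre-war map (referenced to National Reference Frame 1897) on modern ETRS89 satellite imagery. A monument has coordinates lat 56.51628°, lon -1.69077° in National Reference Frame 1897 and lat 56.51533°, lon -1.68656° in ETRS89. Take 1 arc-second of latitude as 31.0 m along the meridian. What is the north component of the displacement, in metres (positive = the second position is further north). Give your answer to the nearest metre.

Δφ = 56.51533° − 56.51628° = -0.00095°; Δλ = -1.68656° − -1.69077° = +0.00421°.
1° of latitude = 3600 × 31.00 = 111600 m.
ΔN = Δφ × 111600 = -106.0 m; ΔE = Δλ × 111600 × cos(56.51628°) = +0.00421 × 111600 × 0.551700 = 259.2 m.

ΔN = -106 m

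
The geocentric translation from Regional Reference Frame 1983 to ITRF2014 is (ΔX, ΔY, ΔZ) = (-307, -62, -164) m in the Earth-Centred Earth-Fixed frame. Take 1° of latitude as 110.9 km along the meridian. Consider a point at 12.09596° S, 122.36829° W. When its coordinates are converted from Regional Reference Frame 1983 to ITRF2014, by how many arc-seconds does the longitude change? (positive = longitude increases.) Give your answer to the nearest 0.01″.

Δλ = -7.51″

sin φ = -0.209550, cos φ = 0.977798, sin λ = -0.844624, cos λ = -0.535359.
East component: ΔE = −sin λ·ΔX + cos λ·ΔY = −(-0.844624)(-307) + (-0.535359)(-62) = -226.11 m.
1° of latitude spans 110900 m; at latitude φ, 1° of longitude spans that × cos φ = 108437.8 m, so Δλ = -226.11 / 108437.8 × 3600 = -7.506″.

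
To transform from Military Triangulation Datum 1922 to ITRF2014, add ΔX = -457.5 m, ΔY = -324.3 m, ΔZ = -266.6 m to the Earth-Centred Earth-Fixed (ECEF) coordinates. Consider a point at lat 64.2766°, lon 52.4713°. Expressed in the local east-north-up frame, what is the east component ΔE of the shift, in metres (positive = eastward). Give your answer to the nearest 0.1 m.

At φ = 64.2766°, λ = 52.4713°: sin φ = 0.900900, cos φ = 0.434027, sin λ = 0.793048, cos λ = 0.609159.
ΔE = −sin λ·ΔX + cos λ·ΔY = −(0.793048)·(-457.5) + (0.609159)·(-324.3) = 165.27 m.

ΔE = 165.3 m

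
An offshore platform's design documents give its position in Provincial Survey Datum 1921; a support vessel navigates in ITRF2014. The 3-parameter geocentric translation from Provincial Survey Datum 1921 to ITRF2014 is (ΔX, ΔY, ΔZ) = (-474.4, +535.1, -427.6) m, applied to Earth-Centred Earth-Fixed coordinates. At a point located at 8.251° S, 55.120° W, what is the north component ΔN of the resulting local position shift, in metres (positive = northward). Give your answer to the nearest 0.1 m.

The local north axis is (−sin φ cos λ, −sin φ sin λ, cos φ), giving ΔN = -38.933 − 62.997 − 423.174 = -525.10 m.

ΔN = -525.1 m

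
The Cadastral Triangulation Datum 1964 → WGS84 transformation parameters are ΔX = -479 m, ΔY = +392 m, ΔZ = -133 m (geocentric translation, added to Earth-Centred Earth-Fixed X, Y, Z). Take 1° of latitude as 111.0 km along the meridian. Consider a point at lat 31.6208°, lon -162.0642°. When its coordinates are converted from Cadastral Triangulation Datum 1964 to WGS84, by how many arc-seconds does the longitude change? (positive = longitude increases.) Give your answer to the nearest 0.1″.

sin φ = 0.524295, cos φ = 0.851537, sin λ = -0.307951, cos λ = -0.951402.
East component: ΔE = −sin λ·ΔX + cos λ·ΔY = −(-0.307951)(-479) + (-0.951402)(392) = -520.46 m.
1° of latitude spans 111000 m; at latitude φ, 1° of longitude spans that × cos φ = 94520.6 m, so Δλ = -520.46 / 94520.6 × 3600 = -19.823″.

Δλ = -19.8″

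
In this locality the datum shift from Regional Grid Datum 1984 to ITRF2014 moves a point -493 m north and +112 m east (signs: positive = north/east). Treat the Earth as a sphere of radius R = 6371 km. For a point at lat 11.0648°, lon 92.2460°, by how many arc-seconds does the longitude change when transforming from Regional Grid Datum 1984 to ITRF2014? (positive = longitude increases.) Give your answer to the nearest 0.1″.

Δλ = 3.7″

At latitude 11.0648°, cos φ = 0.981411.
One radian of longitude at latitude φ spans R cos φ, so Δλ = ΔE / (R cos φ) = 112.0 / (6371000 × 0.981411) = 1.7913e-05 rad = 3.695″.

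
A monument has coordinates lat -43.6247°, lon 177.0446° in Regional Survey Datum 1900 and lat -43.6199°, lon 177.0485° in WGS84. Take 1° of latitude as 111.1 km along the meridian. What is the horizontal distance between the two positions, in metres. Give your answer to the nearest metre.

Δφ = -43.6199° − -43.6247° = +0.0048°; Δλ = 177.0485° − 177.0446° = +0.0039°.
ΔN = Δφ × 111100 = 533.3 m; ΔE = Δλ × 111100 × cos(-43.6247°) = +0.0039 × 111100 × 0.723875 = 313.6 m.
Distance = √(ΔE² + ΔN²) = √(313.6² + 533.3²) = 618.7 m.

619 m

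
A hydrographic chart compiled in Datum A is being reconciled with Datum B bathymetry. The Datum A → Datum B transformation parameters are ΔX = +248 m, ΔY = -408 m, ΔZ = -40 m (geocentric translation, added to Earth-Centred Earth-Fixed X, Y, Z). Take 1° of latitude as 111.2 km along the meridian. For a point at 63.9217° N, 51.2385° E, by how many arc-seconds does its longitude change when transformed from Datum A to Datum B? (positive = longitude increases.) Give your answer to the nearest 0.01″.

Δλ = -33.05″

sin φ = 0.898194, cos φ = 0.439599, sin λ = 0.779759, cos λ = 0.626080.
East component: ΔE = −sin λ·ΔX + cos λ·ΔY = −(0.779759)(248) + (0.626080)(-408) = -448.82 m.
1° of latitude spans 111200 m; at latitude φ, 1° of longitude spans that × cos φ = 48883.4 m, so Δλ = -448.82 / 48883.4 × 3600 = -33.053″.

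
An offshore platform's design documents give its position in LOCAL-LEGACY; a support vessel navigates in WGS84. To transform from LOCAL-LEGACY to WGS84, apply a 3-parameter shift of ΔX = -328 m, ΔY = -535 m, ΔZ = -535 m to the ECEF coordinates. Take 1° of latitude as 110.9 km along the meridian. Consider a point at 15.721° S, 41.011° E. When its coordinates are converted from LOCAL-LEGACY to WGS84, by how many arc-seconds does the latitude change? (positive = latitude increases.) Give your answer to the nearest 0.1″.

Δφ = -22.0″

sin φ = -0.270953, cos φ = 0.962593, sin λ = 0.656204, cos λ = 0.754584.
North component: ΔN = −sin φ cos λ·ΔX − sin φ sin λ·ΔY + cos φ·ΔZ = −(-0.270953)(0.754584)(-328) − (-0.270953)(0.656204)(-535) + (0.962593)(-535) = -677.17 m.
1° of latitude spans 110900 m, so Δφ = -677.17 / 110900 × 3600 = -21.982″.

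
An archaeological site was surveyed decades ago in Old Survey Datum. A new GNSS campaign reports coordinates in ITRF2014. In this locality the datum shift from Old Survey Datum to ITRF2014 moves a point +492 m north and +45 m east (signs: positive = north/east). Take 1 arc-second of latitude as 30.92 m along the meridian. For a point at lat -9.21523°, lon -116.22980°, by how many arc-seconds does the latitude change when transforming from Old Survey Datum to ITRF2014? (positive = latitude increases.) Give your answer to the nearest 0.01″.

Δφ = 15.91″

1″ of latitude = 30.92 m, so Δφ = 492.0 / 30.92 = 15.912″.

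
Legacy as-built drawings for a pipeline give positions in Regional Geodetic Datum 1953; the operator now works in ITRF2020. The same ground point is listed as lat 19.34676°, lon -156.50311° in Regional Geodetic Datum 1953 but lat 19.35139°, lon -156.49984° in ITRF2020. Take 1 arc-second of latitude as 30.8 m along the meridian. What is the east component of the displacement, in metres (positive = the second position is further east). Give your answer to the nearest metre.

ΔE = 342 m

Δφ = 19.35139° − 19.34676° = +0.00463°; Δλ = -156.49984° − -156.50311° = +0.00327°.
1° of latitude = 3600 × 30.80 = 110880 m.
ΔN = Δφ × 110880 = 513.4 m; ΔE = Δλ × 110880 × cos(19.34676°) = +0.00327 × 110880 × 0.943531 = 342.1 m.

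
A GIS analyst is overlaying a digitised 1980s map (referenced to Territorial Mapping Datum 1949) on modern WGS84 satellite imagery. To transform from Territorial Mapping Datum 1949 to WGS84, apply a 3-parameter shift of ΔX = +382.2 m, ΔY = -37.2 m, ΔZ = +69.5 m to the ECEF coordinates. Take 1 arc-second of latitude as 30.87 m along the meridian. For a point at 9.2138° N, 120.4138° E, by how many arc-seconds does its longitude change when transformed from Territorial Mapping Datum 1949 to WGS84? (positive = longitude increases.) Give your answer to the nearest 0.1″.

sin φ = 0.160119, cos φ = 0.987098, sin λ = 0.862392, cos λ = -0.506241.
East component: ΔE = −sin λ·ΔX + cos λ·ΔY = −(0.862392)(382.2) + (-0.506241)(-37.2) = -310.77 m.
1° of latitude spans 3600 × 30.87 = 111132 m; at latitude φ, 1° of longitude spans that × cos φ = 109698.1 m, so Δλ = -310.77 / 109698.1 × 3600 = -10.199″.

Δλ = -10.2″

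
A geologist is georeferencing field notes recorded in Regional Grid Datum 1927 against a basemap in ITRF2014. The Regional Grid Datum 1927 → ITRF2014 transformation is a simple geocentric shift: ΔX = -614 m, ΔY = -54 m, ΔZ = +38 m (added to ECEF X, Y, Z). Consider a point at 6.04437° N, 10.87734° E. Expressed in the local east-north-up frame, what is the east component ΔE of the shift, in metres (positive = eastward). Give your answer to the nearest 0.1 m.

At φ = 6.04437°, λ = 10.87734°: sin φ = 0.105299, cos φ = 0.994441, sin λ = 0.188707, cos λ = 0.982033.
ΔE = −sin λ·ΔX + cos λ·ΔY = −(0.188707)·(-614) + (0.982033)·(-54) = 62.84 m.

ΔE = 62.8 m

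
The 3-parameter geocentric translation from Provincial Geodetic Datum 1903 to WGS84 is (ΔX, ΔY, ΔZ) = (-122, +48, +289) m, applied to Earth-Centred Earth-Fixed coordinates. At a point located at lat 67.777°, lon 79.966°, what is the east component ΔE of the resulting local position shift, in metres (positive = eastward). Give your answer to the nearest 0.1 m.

At φ = 67.777°, λ = 79.966°: sin φ = 0.925719, cos φ = 0.378212, sin λ = 0.984705, cos λ = 0.174233.
ΔE = −sin λ·ΔX + cos λ·ΔY = −(0.984705)·(-122) + (0.174233)·(48) = 128.50 m.

ΔE = 128.5 m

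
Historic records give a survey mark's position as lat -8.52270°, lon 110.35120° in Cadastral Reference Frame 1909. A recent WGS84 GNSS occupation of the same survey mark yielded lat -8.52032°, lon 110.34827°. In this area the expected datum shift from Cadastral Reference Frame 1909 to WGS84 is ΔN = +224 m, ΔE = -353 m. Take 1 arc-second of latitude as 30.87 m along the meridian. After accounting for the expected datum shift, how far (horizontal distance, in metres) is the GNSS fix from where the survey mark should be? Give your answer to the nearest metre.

Observed coordinate differences: Δφ = +0.00238°, Δλ = -0.00293°.
Converting to metres (1° lat = 111132 m, cos φ = 0.988957): observed ΔN = 264.5 m, observed ΔE = -322.0 m.
Subtracting the expected shift leaves a residual of 264.5 − (224) = 40.5 m north and -322.0 − (-353) = 31.0 m east.
Residual distance = √(40.5² + 31.0²) = 51.0 m.

51 m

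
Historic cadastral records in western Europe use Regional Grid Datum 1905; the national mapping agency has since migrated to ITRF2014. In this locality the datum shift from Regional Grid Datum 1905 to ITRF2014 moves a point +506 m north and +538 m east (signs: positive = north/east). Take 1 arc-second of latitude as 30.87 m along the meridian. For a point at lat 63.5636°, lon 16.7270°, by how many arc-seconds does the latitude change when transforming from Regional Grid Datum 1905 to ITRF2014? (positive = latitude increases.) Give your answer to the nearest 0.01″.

Δφ = 16.39″

1″ of latitude = 30.87 m, so Δφ = 506.0 / 30.87 = 16.391″.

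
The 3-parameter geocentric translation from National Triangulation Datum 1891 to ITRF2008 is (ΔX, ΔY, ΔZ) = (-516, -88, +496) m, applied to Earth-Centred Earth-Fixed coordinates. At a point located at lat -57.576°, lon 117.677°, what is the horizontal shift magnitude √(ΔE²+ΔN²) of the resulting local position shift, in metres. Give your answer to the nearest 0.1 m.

The local east axis at (φ, λ) is (−sin λ, cos λ, 0), so ΔE = −sin(117.677°)·(-516) + cos(117.677°)·(-88) = 497.83 m.
The local north axis is (−sin φ cos λ, −sin φ sin λ, cos φ), giving ΔN = 202.311 − 65.782 + 265.945 = 402.47 m.
Horizontal magnitude = √(ΔE² + ΔN²) = √(497.83² + 402.47²) = 640.18 m.

640.2 m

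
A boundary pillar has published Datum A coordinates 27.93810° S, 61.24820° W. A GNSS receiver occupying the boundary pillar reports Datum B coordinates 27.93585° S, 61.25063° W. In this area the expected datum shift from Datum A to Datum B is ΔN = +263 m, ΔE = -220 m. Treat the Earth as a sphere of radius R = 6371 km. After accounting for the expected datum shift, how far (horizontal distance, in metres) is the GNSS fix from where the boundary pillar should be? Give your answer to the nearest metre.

Observed coordinate differences: Δφ = +0.00225°, Δλ = -0.00243°.
Converting to metres (1° lat = 111195 m, cos φ = 0.883454): observed ΔN = 250.2 m, observed ΔE = -238.7 m.
Subtracting the expected shift leaves a residual of 250.2 − (263) = -12.8 m north and -238.7 − (-220) = -18.7 m east.
Residual distance = √((-12.8)² + (-18.7)²) = 22.7 m.

23 m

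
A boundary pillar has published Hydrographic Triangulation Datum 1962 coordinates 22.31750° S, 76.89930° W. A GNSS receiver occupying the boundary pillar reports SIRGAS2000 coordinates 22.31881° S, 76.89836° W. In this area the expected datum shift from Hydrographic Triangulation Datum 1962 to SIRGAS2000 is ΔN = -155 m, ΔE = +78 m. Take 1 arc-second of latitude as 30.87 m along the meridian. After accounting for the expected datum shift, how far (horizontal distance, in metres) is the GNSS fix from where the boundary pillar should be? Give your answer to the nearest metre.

Observed coordinate differences: Δφ = -0.00131°, Δλ = +0.00094°.
Converting to metres (1° lat = 111132 m, cos φ = 0.925094): observed ΔN = -145.6 m, observed ΔE = 96.6 m.
Subtracting the expected shift leaves a residual of -145.6 − (-155) = 9.4 m north and 96.6 − (78) = 18.6 m east.
Residual distance = √(9.4² + 18.6²) = 20.9 m.

21 m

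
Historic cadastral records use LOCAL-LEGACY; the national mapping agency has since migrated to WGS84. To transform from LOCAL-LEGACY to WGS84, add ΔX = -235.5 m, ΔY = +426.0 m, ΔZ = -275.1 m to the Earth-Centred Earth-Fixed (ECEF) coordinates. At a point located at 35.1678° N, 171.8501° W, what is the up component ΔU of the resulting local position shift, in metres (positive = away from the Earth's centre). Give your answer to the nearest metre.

The local up (radial) axis is (cos φ cos λ, cos φ sin λ, sin φ), giving ΔU = 190.570 − 49.368 − 158.450 = -17.25 m.

ΔU = -17 m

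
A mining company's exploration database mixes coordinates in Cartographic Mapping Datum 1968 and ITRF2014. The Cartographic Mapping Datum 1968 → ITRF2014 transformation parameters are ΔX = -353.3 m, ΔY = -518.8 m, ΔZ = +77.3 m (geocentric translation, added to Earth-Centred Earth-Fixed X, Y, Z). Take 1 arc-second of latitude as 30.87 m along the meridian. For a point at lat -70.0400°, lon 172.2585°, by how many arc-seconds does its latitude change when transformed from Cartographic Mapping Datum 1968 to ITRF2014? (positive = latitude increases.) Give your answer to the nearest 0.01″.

Δφ = 9.39″

sin φ = -0.939931, cos φ = 0.341364, sin λ = 0.134704, cos λ = -0.990886.
North component: ΔN = −sin φ cos λ·ΔX − sin φ sin λ·ΔY + cos φ·ΔZ = −(-0.939931)(-0.990886)(-353.3) − (-0.939931)(0.134704)(-518.8) + (0.341364)(77.3) = 289.75 m.
1° of latitude spans 3600 × 30.87 = 111132 m, so Δφ = 289.75 / 111132 × 3600 = 9.386″.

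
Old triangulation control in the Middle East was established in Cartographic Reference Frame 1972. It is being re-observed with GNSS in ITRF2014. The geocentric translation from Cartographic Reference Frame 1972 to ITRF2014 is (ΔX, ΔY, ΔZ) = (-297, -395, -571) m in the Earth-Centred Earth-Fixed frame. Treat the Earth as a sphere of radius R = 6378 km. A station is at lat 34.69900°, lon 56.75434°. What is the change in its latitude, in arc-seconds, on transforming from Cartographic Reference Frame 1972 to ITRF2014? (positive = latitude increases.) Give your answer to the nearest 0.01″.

sin φ = 0.569265, cos φ = 0.822154, sin λ = 0.836328, cos λ = 0.548230.
North component: ΔN = −sin φ cos λ·ΔX − sin φ sin λ·ΔY + cos φ·ΔZ = −(0.569265)(0.548230)(-297) − (0.569265)(0.836328)(-395) + (0.822154)(-571) = -188.70 m.
1° of latitude spans πR/180 = 111317 m, so Δφ = -188.70 / 111317 × 3600 = -6.103″.

Δφ = -6.10″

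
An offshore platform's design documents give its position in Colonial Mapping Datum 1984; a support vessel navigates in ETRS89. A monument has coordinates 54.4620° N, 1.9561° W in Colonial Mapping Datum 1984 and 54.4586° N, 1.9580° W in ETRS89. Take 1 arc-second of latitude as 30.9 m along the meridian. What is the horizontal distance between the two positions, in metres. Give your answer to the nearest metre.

398 m

Δφ = 54.4586° − 54.4620° = -0.0034°; Δλ = -1.9580° − -1.9561° = -0.0019°.
1° of latitude = 3600 × 30.90 = 111240 m.
ΔN = Δφ × 111240 = -378.2 m; ΔE = Δλ × 111240 × cos(54.4620°) = -0.0019 × 111240 × 0.581243 = -122.8 m.
Distance = √(ΔE² + ΔN²) = √((-122.8)² + (-378.2)²) = 397.7 m.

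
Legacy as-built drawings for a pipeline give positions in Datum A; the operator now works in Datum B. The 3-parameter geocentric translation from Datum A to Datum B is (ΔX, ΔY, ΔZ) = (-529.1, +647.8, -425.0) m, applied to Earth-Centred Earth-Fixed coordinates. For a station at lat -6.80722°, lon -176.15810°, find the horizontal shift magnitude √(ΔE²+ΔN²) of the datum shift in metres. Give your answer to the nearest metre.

At φ = -6.80722°, λ = -176.15810°: sin φ = -0.118529, cos φ = 0.992951, sin λ = -0.067004, cos λ = -0.997753.
ΔE = −sin λ·ΔX + cos λ·ΔY = −(-0.067004)·(-529.1) + (-0.997753)·(647.8) = -681.80 m.
ΔN = −sin φ cos λ·ΔX − sin φ sin λ·ΔY + cos φ·ΔZ = −(-0.118529)(-0.997753)(-529.1) − (-0.118529)(-0.067004)(647.8) + (0.992951)(-425.0) = -364.58 m.
Horizontal magnitude = √(ΔE² + ΔN²) = √((-681.80)² + (-364.58)²) = 773.15 m.

773 m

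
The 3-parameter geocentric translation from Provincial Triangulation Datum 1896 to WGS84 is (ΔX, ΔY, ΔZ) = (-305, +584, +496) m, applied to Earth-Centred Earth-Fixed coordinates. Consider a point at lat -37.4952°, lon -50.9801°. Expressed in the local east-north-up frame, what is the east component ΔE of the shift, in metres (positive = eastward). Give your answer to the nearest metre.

The local east axis at (φ, λ) is (−sin λ, cos λ, 0), so ΔE = −sin(-50.9801°)·(-305) + cos(-50.9801°)·584 = 130.72 m.

ΔE = 131 m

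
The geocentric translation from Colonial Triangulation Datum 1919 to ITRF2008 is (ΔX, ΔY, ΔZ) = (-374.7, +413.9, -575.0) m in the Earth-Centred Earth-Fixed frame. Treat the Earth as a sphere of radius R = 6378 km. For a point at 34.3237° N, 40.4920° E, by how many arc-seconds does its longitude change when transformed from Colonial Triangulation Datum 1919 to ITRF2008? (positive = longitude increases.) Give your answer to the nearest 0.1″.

sin φ = 0.563868, cos φ = 0.825865, sin λ = 0.649342, cos λ = 0.760497.
East component: ΔE = −sin λ·ΔX + cos λ·ΔY = −(0.649342)(-374.7) + (0.760497)(413.9) = 558.08 m.
1° of latitude spans πR/180 = 111317 m; at latitude φ, 1° of longitude spans that × cos φ = 91932.9 m, so Δλ = 558.08 / 91932.9 × 3600 = 21.854″.

Δλ = 21.9″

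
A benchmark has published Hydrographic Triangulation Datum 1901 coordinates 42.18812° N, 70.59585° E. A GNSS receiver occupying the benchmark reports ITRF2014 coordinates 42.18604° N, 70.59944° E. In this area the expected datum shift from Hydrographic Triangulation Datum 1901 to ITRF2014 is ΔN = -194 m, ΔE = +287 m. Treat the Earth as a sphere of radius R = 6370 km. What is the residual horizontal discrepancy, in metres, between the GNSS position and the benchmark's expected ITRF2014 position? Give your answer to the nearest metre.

38 m

Observed coordinate differences: Δφ = -0.00208°, Δλ = +0.00359°.
Converting to metres (1° lat = 111177 m, cos φ = 0.740944): observed ΔN = -231.2 m, observed ΔE = 295.7 m.
Subtracting the expected shift leaves a residual of -231.2 − (-194) = -37.2 m north and 295.7 − (287) = 8.7 m east.
Residual distance = √((-37.2)² + 8.7²) = 38.3 m.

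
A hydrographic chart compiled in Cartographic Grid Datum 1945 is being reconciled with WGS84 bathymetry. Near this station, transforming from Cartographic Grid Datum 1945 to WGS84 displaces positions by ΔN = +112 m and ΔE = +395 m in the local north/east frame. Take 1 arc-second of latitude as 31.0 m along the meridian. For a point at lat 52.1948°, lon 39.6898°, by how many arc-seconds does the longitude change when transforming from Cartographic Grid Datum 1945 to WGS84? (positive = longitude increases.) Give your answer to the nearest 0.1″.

At latitude 52.1948°, cos φ = 0.612979.
1″ of longitude at this latitude = 31.00 × cos φ = 19.0023 m, so Δλ = 395.0 / 19.0023 = 20.787″.

Δλ = 20.8″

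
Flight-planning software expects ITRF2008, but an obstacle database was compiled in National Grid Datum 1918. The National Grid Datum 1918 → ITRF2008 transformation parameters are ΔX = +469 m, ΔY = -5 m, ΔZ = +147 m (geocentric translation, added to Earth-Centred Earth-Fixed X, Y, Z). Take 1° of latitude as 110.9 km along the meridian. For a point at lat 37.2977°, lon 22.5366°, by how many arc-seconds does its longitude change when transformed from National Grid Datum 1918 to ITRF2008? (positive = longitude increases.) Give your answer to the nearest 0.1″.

Δλ = -7.5″

sin φ = 0.605956, cos φ = 0.795498, sin λ = 0.383274, cos λ = 0.923635.
East component: ΔE = −sin λ·ΔX + cos λ·ΔY = −(0.383274)(469) + (0.923635)(-5) = -184.37 m.
1° of latitude spans 110900 m; at latitude φ, 1° of longitude spans that × cos φ = 88220.7 m, so Δλ = -184.37 / 88220.7 × 3600 = -7.524″.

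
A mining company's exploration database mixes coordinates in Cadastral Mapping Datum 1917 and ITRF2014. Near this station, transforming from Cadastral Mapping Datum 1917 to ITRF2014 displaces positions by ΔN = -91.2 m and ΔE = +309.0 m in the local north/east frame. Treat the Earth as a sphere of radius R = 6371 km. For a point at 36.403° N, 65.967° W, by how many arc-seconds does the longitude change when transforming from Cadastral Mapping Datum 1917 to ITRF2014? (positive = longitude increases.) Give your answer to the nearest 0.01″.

At latitude 36.403°, cos φ = 0.804863.
One radian of longitude at latitude φ spans R cos φ, so Δλ = ΔE / (R cos φ) = 309.0 / (6371000 × 0.804863) = 6.0260e-05 rad = 12.430″.

Δλ = 12.43″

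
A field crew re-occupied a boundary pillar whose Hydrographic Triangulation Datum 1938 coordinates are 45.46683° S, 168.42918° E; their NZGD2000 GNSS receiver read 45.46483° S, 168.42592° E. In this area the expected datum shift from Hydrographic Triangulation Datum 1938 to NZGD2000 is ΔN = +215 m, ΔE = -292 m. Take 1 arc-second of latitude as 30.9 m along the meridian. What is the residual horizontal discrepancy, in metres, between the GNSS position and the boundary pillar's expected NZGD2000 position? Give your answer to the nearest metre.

38 m

Observed coordinate differences: Δφ = +0.00200°, Δλ = -0.00326°.
Converting to metres (1° lat = 111240 m, cos φ = 0.701322): observed ΔN = 222.5 m, observed ΔE = -254.3 m.
Subtracting the expected shift leaves a residual of 222.5 − (215) = 7.5 m north and -254.3 − (-292) = 37.7 m east.
Residual distance = √(7.5² + 37.7²) = 38.4 m.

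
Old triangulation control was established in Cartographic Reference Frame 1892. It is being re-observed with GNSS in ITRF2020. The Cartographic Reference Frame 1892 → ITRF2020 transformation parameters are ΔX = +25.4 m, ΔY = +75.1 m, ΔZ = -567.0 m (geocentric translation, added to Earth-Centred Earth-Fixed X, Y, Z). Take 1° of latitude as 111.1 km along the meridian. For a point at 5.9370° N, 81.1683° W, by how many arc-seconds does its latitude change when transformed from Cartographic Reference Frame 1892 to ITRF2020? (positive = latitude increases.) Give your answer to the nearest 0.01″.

Δφ = -18.04″

sin φ = 0.103435, cos φ = 0.994636, sin λ = -0.988144, cos λ = 0.153533.
North component: ΔN = −sin φ cos λ·ΔX − sin φ sin λ·ΔY + cos φ·ΔZ = −(0.103435)(0.153533)(25.4) − (0.103435)(-0.988144)(75.1) + (0.994636)(-567.0) = -556.69 m.
1° of latitude spans 111100 m, so Δφ = -556.69 / 111100 × 3600 = -18.038″.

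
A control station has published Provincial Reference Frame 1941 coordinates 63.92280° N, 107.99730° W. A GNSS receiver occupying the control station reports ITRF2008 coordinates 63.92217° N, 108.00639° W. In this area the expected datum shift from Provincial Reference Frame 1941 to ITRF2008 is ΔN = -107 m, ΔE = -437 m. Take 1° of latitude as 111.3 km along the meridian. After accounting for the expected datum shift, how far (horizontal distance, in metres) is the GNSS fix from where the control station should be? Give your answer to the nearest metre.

38 m

Observed coordinate differences: Δφ = -0.00063°, Δλ = -0.00909°.
Converting to metres (1° lat = 111300 m, cos φ = 0.439582): observed ΔN = -70.1 m, observed ΔE = -444.7 m.
Subtracting the expected shift leaves a residual of -70.1 − (-107) = 36.9 m north and -444.7 − (-437) = -7.7 m east.
Residual distance = √(36.9² + (-7.7)²) = 37.7 m.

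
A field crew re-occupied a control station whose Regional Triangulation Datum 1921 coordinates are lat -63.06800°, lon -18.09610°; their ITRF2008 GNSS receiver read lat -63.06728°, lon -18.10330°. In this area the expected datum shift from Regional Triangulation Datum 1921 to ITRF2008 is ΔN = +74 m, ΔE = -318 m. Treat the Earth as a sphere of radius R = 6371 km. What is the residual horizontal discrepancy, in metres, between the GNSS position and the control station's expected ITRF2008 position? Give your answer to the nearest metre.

Observed coordinate differences: Δφ = +0.00072°, Δλ = -0.00720°.
Converting to metres (1° lat = 111195 m, cos φ = 0.452933): observed ΔN = 80.1 m, observed ΔE = -362.6 m.
Subtracting the expected shift leaves a residual of 80.1 − (74) = 6.1 m north and -362.6 − (-318) = -44.6 m east.
Residual distance = √(6.1² + (-44.6)²) = 45.0 m.

45 m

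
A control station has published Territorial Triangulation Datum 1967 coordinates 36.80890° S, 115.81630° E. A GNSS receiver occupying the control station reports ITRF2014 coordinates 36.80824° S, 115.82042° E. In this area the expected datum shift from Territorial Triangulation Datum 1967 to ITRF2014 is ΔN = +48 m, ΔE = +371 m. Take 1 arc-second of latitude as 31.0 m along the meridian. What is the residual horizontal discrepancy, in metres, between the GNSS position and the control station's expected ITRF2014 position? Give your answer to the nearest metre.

Observed coordinate differences: Δφ = +0.00066°, Δλ = +0.00412°.
Converting to metres (1° lat = 111600 m, cos φ = 0.800638): observed ΔN = 73.7 m, observed ΔE = 368.1 m.
Subtracting the expected shift leaves a residual of 73.7 − (48) = 25.7 m north and 368.1 − (371) = -2.9 m east.
Residual distance = √(25.7² + (-2.9)²) = 25.8 m.

26 m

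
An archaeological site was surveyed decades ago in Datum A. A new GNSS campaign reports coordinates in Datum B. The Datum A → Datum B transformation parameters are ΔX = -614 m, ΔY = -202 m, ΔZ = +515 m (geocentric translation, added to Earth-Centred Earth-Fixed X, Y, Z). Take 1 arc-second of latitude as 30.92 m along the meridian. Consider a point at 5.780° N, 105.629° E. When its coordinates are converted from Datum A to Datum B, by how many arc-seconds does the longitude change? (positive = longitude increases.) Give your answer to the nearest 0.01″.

Δλ = 20.99″

sin φ = 0.100709, cos φ = 0.994916, sin λ = 0.963026, cos λ = -0.269407.
East component: ΔE = −sin λ·ΔX + cos λ·ΔY = −(0.963026)(-614) + (-0.269407)(-202) = 645.72 m.
1° of latitude spans 3600 × 30.92 = 111312 m; at latitude φ, 1° of longitude spans that × cos φ = 110746.1 m, so Δλ = 645.72 / 110746.1 × 3600 = 20.990″.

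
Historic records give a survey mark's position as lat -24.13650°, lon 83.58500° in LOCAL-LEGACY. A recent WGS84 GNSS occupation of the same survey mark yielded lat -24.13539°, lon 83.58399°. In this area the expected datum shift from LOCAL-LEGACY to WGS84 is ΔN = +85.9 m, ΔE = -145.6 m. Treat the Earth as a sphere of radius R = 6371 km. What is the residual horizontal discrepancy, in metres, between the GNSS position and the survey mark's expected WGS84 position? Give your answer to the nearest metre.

57 m

Observed coordinate differences: Δφ = +0.00111°, Δλ = -0.00101°.
Converting to metres (1° lat = 111195 m, cos φ = 0.912574): observed ΔN = 123.4 m, observed ΔE = -102.5 m.
Subtracting the expected shift leaves a residual of 123.4 − (85.9) = 37.5 m north and -102.5 − (-145.6) = 43.1 m east.
Residual distance = √(37.5² + 43.1²) = 57.2 m.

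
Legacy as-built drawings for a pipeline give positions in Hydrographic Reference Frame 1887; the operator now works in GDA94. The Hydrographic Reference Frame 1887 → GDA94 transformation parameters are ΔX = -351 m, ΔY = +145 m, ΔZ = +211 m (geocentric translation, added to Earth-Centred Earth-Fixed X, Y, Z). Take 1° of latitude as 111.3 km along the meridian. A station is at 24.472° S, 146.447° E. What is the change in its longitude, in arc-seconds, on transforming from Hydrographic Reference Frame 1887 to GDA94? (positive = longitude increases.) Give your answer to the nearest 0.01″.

sin φ = -0.414249, cos φ = 0.910164, sin λ = 0.552708, cos λ = -0.833375.
East component: ΔE = −sin λ·ΔX + cos λ·ΔY = −(0.552708)(-351) + (-0.833375)(145) = 73.16 m.
1° of latitude spans 111300 m; at latitude φ, 1° of longitude spans that × cos φ = 101301.2 m, so Δλ = 73.16 / 101301.2 × 3600 = 2.600″.

Δλ = 2.60″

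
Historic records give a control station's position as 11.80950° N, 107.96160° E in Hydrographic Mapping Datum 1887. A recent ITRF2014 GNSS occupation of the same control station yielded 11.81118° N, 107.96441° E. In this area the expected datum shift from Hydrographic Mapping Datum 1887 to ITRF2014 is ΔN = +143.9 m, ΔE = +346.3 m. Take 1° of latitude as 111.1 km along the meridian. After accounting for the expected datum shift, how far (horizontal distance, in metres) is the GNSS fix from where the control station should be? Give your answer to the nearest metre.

59 m

Observed coordinate differences: Δφ = +0.00168°, Δλ = +0.00281°.
Converting to metres (1° lat = 111100 m, cos φ = 0.978833): observed ΔN = 186.6 m, observed ΔE = 305.6 m.
Subtracting the expected shift leaves a residual of 186.6 − (143.9) = 42.7 m north and 305.6 − (346.3) = -40.7 m east.
Residual distance = √(42.7² + (-40.7)²) = 59.0 m.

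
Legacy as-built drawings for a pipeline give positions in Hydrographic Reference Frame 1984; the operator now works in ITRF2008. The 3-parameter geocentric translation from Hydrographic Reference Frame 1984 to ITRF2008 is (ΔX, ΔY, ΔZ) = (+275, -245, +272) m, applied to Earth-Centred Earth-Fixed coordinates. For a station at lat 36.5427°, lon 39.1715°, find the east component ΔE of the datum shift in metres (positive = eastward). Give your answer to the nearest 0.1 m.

ΔE = -363.6 m

The local east axis at (φ, λ) is (−sin λ, cos λ, 0), so ΔE = −sin(39.1715°)·275 + cos(39.1715°)·(-245) = -363.64 m.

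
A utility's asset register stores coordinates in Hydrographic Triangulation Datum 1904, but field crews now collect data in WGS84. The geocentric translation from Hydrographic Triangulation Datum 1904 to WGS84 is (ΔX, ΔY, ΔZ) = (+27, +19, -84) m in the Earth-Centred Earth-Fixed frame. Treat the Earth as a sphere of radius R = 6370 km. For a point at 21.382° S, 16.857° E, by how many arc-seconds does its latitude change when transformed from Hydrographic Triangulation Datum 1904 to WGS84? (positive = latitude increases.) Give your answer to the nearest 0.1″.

Δφ = -2.2″

sin φ = -0.364584, cos φ = 0.931170, sin λ = 0.289984, cos λ = 0.957031.
North component: ΔN = −sin φ cos λ·ΔX − sin φ sin λ·ΔY + cos φ·ΔZ = −(-0.364584)(0.957031)(27) − (-0.364584)(0.289984)(19) + (0.931170)(-84) = -66.79 m.
1° of latitude spans πR/180 = 111177 m, so Δφ = -66.79 / 111177 × 3600 = -2.163″.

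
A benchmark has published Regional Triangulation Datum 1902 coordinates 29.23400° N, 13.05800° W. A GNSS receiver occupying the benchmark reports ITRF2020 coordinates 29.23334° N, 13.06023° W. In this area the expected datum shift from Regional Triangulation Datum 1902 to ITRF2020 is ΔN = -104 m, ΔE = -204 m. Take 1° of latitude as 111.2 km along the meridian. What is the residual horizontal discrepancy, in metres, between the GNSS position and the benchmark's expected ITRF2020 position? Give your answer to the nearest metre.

Observed coordinate differences: Δφ = -0.00066°, Δλ = -0.00223°.
Converting to metres (1° lat = 111200 m, cos φ = 0.872632): observed ΔN = -73.4 m, observed ΔE = -216.4 m.
Subtracting the expected shift leaves a residual of -73.4 − (-104) = 30.6 m north and -216.4 − (-204) = -12.4 m east.
Residual distance = √(30.6² + (-12.4)²) = 33.0 m.

33 m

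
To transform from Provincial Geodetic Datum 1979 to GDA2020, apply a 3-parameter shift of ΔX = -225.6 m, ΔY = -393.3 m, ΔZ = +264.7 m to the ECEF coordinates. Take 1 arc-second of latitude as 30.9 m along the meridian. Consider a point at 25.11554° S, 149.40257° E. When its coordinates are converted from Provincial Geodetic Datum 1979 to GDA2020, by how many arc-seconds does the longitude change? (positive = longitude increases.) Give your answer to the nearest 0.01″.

sin φ = -0.424445, cos φ = 0.905454, sin λ = 0.509003, cos λ = -0.860765.
East component: ΔE = −sin λ·ΔX + cos λ·ΔY = −(0.509003)(-225.6) + (-0.860765)(-393.3) = 453.37 m.
1° of latitude spans 3600 × 30.90 = 111240 m; at latitude φ, 1° of longitude spans that × cos φ = 100722.7 m, so Δλ = 453.37 / 100722.7 × 3600 = 16.204″.

Δλ = 16.20″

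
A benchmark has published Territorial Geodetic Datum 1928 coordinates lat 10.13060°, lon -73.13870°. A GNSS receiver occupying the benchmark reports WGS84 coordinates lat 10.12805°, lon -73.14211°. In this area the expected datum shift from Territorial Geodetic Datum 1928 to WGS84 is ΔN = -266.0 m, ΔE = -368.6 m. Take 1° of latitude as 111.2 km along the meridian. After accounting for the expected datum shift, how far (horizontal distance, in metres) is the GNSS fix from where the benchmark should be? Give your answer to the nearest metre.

Observed coordinate differences: Δφ = -0.00255°, Δλ = -0.00341°.
Converting to metres (1° lat = 111200 m, cos φ = 0.984409): observed ΔN = -283.6 m, observed ΔE = -373.3 m.
Subtracting the expected shift leaves a residual of -283.6 − (-266.0) = -17.6 m north and -373.3 − (-368.6) = -4.7 m east.
Residual distance = √((-17.6)² + (-4.7)²) = 18.2 m.

18 m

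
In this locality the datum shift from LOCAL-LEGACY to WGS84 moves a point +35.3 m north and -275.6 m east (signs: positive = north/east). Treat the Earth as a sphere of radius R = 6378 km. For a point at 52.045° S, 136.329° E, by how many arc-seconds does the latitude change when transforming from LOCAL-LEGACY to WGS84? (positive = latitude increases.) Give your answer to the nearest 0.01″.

On a sphere of radius R, 1 rad of latitude = R, so Δφ = ΔN / R = 35.3 / 6378000 = 5.5347e-06 rad = 1.142″.

Δφ = 1.14″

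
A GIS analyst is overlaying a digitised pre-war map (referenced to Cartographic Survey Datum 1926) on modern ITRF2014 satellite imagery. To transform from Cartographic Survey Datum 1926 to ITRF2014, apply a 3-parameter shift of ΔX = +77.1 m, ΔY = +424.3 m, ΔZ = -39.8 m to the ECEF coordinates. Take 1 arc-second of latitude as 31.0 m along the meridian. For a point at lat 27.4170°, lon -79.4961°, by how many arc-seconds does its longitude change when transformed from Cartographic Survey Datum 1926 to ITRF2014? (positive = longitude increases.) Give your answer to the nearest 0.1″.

Δλ = 5.6″

sin φ = 0.460463, cos φ = 0.887679, sin λ = -0.983243, cos λ = 0.182302.
East component: ΔE = −sin λ·ΔX + cos λ·ΔY = −(-0.983243)(77.1) + (0.182302)(424.3) = 153.16 m.
1° of latitude spans 3600 × 31.00 = 111600 m; at latitude φ, 1° of longitude spans that × cos φ = 99065.0 m, so Δλ = 153.16 / 99065.0 × 3600 = 5.566″.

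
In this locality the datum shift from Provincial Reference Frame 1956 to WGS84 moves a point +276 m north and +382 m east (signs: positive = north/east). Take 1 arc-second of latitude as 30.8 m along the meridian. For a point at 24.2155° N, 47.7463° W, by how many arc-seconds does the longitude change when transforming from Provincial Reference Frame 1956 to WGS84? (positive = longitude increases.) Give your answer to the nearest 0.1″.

At latitude 24.2155°, cos φ = 0.912009.
1″ of longitude at this latitude = 30.80 × cos φ = 28.0899 m, so Δλ = 382.0 / 28.0899 = 13.599″.

Δλ = 13.6″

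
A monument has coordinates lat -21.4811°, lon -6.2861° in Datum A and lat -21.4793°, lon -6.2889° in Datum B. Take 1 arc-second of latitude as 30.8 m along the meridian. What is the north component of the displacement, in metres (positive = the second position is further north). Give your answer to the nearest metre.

Δφ = -21.4793° − -21.4811° = +0.0018°; Δλ = -6.2889° − -6.2861° = -0.0028°.
1° of latitude = 3600 × 30.80 = 110880 m.
ΔN = Δφ × 110880 = 199.6 m; ΔE = Δλ × 110880 × cos(-21.4811°) = -0.0028 × 110880 × 0.930538 = -288.9 m.

ΔN = 200 m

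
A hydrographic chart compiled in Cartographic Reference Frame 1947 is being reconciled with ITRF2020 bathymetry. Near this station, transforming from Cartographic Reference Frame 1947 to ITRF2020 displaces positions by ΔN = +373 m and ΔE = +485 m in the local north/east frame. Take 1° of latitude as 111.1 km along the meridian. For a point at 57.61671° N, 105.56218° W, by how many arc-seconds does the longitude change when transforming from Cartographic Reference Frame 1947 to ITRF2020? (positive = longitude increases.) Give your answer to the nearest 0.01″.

At latitude 57.61671°, cos φ = 0.535581.
1° of longitude at this latitude = 111.1 × cos φ = 59.50 km, so Δλ = 485.0 / 59503.0 = 0.0081508° = 29.343″.

Δλ = 29.34″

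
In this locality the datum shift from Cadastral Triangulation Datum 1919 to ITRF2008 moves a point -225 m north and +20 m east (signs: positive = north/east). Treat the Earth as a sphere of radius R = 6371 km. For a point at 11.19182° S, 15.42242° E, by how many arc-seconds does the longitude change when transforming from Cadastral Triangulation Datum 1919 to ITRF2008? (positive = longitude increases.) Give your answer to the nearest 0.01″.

At latitude -11.19182°, cos φ = 0.980983.
One radian of longitude at latitude φ spans R cos φ, so Δλ = ΔE / (R cos φ) = 20.0 / (6371000 × 0.980983) = 3.2001e-06 rad = 0.660″.

Δλ = 0.66″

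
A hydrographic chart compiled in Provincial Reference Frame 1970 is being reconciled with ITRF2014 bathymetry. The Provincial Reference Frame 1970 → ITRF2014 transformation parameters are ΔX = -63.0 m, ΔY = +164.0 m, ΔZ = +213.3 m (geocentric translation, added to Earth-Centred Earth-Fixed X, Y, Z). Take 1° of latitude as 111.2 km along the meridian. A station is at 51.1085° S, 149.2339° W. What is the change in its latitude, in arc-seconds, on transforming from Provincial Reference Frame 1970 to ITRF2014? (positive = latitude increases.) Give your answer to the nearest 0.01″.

sin φ = -0.778336, cos φ = 0.627848, sin λ = -0.511535, cos λ = -0.859263.
North component: ΔN = −sin φ cos λ·ΔX − sin φ sin λ·ΔY + cos φ·ΔZ = −(-0.778336)(-0.859263)(-63.0) − (-0.778336)(-0.511535)(164.0) + (0.627848)(213.3) = 110.76 m.
1° of latitude spans 111200 m, so Δφ = 110.76 / 111200 × 3600 = 3.586″.

Δφ = 3.59″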